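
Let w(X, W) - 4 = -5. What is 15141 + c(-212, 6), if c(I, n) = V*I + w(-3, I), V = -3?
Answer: 15776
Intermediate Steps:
w(X, W) = -1 (w(X, W) = 4 - 5 = -1)
c(I, n) = -1 - 3*I (c(I, n) = -3*I - 1 = -1 - 3*I)
15141 + c(-212, 6) = 15141 + (-1 - 3*(-212)) = 15141 + (-1 + 636) = 15141 + 635 = 15776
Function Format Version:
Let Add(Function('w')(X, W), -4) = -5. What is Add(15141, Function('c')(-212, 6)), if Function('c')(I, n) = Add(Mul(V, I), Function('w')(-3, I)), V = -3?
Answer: 15776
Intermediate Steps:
Function('w')(X, W) = -1 (Function('w')(X, W) = Add(4, -5) = -1)
Function('c')(I, n) = Add(-1, Mul(-3, I)) (Function('c')(I, n) = Add(Mul(-3, I), -1) = Add(-1, Mul(-3, I)))
Add(15141, Function('c')(-212, 6)) = Add(15141, Add(-1, Mul(-3, -212))) = Add(15141, Add(-1, 636)) = Add(15141, 635) = 15776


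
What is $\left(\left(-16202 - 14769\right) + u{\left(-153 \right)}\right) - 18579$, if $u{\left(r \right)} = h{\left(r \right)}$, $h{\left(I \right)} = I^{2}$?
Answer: $-26141$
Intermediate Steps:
$u{\left(r \right)} = r^{2}$
$\left(\left(-16202 - 14769\right) + u{\left(-153 \right)}\right) - 18579 = \left(\left(-16202 - 14769\right) + \left(-153\right)^{2}\right) - 18579 = \left(\left(-16202 - 14769\right) + 23409\right) - 18579 = \left(-30971 + 23409\right) - 18579 = -7562 - 18579 = -26141$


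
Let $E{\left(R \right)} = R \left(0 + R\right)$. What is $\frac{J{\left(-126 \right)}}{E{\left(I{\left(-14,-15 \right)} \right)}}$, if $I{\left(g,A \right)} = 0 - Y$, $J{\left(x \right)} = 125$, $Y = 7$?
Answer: $\frac{125}{49} \approx 2.551$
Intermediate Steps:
$I{\left(g,A \right)} = -7$ ($I{\left(g,A \right)} = 0 - 7 = -7$)
$E{\left(R \right)} = R^{2}$ ($E{\left(R \right)} = R R = R^{2}$)
$\frac{J{\left(-126 \right)}}{E{\left(I{\left(-14,-15 \right)} \right)}} = \frac{125}{\left(-7\right)^{2}} = \frac{125}{49}$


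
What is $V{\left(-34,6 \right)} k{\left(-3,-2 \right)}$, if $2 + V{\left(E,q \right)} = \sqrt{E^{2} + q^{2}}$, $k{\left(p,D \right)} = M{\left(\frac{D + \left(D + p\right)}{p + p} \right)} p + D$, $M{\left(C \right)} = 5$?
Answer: $34 - 34 \sqrt{298} \approx -552.93$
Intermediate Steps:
$k{\left(p,D \right)} = D + 5 p$ ($k{\left(p,D \right)} = 5 p + D = D + 5 p$)
$V{\left(E,q \right)} = -2 + \sqrt{E^{2} + q^{2}}$
$V{\left(-34,6 \right)} k{\left(-3,-2 \right)} = \left(-2 + \sqrt{\left(-34\right)^{2} + 6^{2}}\right) \left(-2 + 5 \left(-3\right)\right) = \left(-2 + \sqrt{1156 + 36}\right) \left(-2 - 15\right) = \left(-2 + \sqrt{1192}\right) \left(-17\right) = \left(-2 + 2 \sqrt{298}\right) \left(-17\right) = 34 - 34 \sqrt{298}$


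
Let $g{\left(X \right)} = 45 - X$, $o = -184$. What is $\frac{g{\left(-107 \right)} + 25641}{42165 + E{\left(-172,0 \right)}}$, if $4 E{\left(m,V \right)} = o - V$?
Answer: $\frac{25793}{42119} \approx 0.61238$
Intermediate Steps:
$E{\left(m,V \right)} = -46 - \frac{V}{4}$ ($E{\left(m,V \right)} = \frac{-184 - V}{4} = -46 - \frac{V}{4}$)
$\frac{g{\left(-107 \right)} + 25641}{42165 + E{\left(-172,0 \right)}} = \frac{\left(45 - -107\right) + 25641}{42165 - 46} = \frac{\left(45 + 107\right) + 25641}{42165 + \left(-46 + 0\right)} = \frac{152 + 25641}{42165 - 46} = \frac{25793}{42119}$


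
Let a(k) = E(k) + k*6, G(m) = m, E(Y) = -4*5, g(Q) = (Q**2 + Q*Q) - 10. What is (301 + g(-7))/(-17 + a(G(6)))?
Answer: -389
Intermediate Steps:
g(Q) = -10 + 2*Q**2 (g(Q) = (Q**2 + Q**2) - 10 = 2*Q**2 - 10 = -10 + 2*Q**2)
E(Y) = -20
a(k) = -20 + 6*k (a(k) = -20 + k*6 = -20 + 6*k)
(301 + g(-7))/(-17 + a(G(6))) = (301 + (-10 + 2*(-7)**2))/(-17 + (-20 + 6*6)) = (301 + (-10 + 2*49))/(-17 + (-20 + 36)) = (301 + (-10 + 98))/(-17 + 16) = (301 + 88)/(-1) = 389*(-1) = -389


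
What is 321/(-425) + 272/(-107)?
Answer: -149947/45475 ≈ -3.2974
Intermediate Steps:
321/(-425) + 272/(-107) = 321*(-1/425) + 272*(-1/107) = -321/425 - 272/107 = -149947/45475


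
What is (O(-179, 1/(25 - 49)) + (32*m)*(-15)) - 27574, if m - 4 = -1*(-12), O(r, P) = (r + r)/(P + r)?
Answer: -151477846/4297 ≈ -35252.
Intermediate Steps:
O(r, P) = 2*r/(P + r) (O(r, P) = (2*r)/(P + r) = 2*r/(P + r))
m = 16 (m = 4 - 1*(-12) = 4 + 12 = 16)
(O(-179, 1/(25 - 49)) + (32*m)*(-15)) - 27574 = (2*(-179)/(1/(25 - 49) - 179) + (32*16)*(-15)) - 27574 = (2*(-179)/(1/(-24) - 179) + 512*(-15)) - 27574 = (2*(-179)/(-1/24 - 179) - 7680) - 27574 = (2*(-179)/(-4297/24) - 7680) - 27574 = (2*(-179)*(-24/4297) - 7680) - 27574 = (8592/4297 - 7680) - 27574 = -32992368/4297 - 27574 = -151477846/4297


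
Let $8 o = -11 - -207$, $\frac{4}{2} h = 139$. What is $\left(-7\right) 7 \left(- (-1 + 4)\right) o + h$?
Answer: $3671$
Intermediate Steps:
$h = \frac{139}{2}$ ($h = \frac{1}{2} \cdot 139 = \frac{139}{2} \approx 69.5$)
$o = \frac{49}{2}$ ($o = \frac{-11 - -207}{8} = \frac{-11 + 207}{8} = \frac{1}{8} \cdot 196 = \frac{49}{2} \approx 24.5$)
$\left(-7\right) 7 \left(- (-1 + 4)\right) o + h = \left(-7\right) 7 \left(- (-1 + 4)\right) \frac{49}{2} + \frac{139}{2} = - 49 \left(\left(-1\right) 3\right) \frac{49}{2} + \frac{139}{2} = \left(-49\right) \left(-3\right) \frac{49}{2} + \frac{139}{2} = 147 \cdot \frac{49}{2} + \frac{139}{2} = \frac{7203}{2} + \frac{139}{2} = 3671$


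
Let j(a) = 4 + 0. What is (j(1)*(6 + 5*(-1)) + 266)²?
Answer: 72900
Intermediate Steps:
j(a) = 4
(j(1)*(6 + 5*(-1)) + 266)² = (4*(6 + 5*(-1)) + 266)² = (4*(6 - 5) + 266)² = (4*1 + 266)² = (4 + 266)² = 270² = 72900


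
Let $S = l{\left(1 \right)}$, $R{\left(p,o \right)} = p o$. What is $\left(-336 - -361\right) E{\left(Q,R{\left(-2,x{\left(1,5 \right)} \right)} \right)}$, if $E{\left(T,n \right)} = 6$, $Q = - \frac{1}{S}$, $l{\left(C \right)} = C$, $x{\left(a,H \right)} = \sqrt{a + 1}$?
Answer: $150$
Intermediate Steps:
$x{\left(a,H \right)} = \sqrt{1 + a}$
$R{\left(p,o \right)} = o p$
$S = 1$
$Q = -1$ ($Q = - 1^{-1} = \left(-1\right) 1 = -1$)
$\left(-336 - -361\right) E{\left(Q,R{\left(-2,x{\left(1,5 \right)} \right)} \right)} = \left(-336 - -361\right) 6 = \left(-336 + 361\right) 6 = 25 \cdot 6 = 150$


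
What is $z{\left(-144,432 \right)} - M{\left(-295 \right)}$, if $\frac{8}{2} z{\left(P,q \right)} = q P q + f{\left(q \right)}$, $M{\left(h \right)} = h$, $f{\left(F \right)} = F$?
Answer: $-6718061$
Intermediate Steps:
$z{\left(P,q \right)} = \frac{q}{4} + \frac{P q^{2}}{4}$ ($z{\left(P,q \right)} = \frac{q P q + q}{4} = \frac{P q q + q}{4} = \frac{P q^{2} + q}{4} = \frac{q + P q^{2}}{4} = \frac{q}{4} + \frac{P q^{2}}{4}$)
$z{\left(-144,432 \right)} - M{\left(-295 \right)} = \frac{1}{4} \cdot 432 \left(1 - 62208\right) - -295 = \frac{1}{4} \cdot 432 \left(1 - 62208\right) + 295 = \frac{1}{4} \cdot 432 \left(-62207\right) + 295 = -6718356 + 295 = -6718061$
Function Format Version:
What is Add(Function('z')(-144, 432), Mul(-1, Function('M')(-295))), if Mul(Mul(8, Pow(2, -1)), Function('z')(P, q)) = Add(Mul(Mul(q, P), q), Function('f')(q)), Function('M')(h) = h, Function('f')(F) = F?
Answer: -6718061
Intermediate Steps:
Function('z')(P, q) = Add(Mul(Rational(1, 4), q), Mul(Rational(1, 4), P, Pow(q, 2))) (Function('z')(P, q) = Mul(Rational(1, 4), Add(Mul(Mul(q, P), q), q)) = Mul(Rational(1, 4), Add(Mul(Mul(P, q), q), q)) = Mul(Rational(1, 4), Add(Mul(P, Pow(q, 2)), q)) = Mul(Rational(1, 4), Add(q, Mul(P, Pow(q, 2)))) = Add(Mul(Rational(1, 4), q), Mul(Rational(1, 4), P, Pow(q, 2))))
Add(Function('z')(-144, 432), Mul(-1, Function('M')(-295))) = Add(Mul(Rational(1, 4), 432, Add(1, Mul(-144, 432))), Mul(-1, -295)) = Add(Mul(Rational(1, 4), 432, Add(1, -62208)), 295) = Add(Mul(Rational(1, 4), 432, -62207), 295) = Add(-6718356, 295) = -6718061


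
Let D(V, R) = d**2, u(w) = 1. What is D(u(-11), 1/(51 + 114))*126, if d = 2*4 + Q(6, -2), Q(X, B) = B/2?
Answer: 6174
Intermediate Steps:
Q(X, B) = B/2 (Q(X, B) = B*(1/2) = B/2)
d = 7 (d = 2*4 + (1/2)*(-2) = 8 - 1 = 7)
D(V, R) = 49 (D(V, R) = 7**2 = 49)
D(u(-11), 1/(51 + 114))*126 = 49*126 = 6174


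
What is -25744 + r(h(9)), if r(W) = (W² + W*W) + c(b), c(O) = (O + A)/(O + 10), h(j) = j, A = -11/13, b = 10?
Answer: -6651201/260 ≈ -25582.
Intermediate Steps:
A = -11/13 (A = -11*1/13 = -11/13 ≈ -0.84615)
c(O) = (-11/13 + O)/(10 + O) (c(O) = (O - 11/13)/(O + 10) = (-11/13 + O)/(10 + O))
r(W) = 119/260 + 2*W² (r(W) = (W² + W*W) + (-11/13 + 10)/(10 + 10) = (W² + W²) + (119/13)/20 = 2*W² + (1/20)*(119/13) = 2*W² + 119/260 = 119/260 + 2*W²)
-25744 + r(h(9)) = -25744 + (119/260 + 2*9²) = -25744 + (119/260 + 2*81) = -25744 + (119/260 + 162) = -25744 + 42239/260 = -6651201/260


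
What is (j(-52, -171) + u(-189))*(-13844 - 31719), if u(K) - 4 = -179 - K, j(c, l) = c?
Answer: 1731394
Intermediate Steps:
u(K) = -175 - K (u(K) = 4 + (-179 - K) = -175 - K)
(j(-52, -171) + u(-189))*(-13844 - 31719) = (-52 + (-175 - 1*(-189)))*(-13844 - 31719) = (-52 + (-175 + 189))*(-45563) = (-52 + 14)*(-45563) = -38*(-45563) = 1731394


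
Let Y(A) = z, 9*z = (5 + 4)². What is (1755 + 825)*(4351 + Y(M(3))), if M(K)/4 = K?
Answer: 11248800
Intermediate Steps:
M(K) = 4*K
z = 9 (z = (5 + 4)²/9 = (⅑)*9² = (⅑)*81 = 9)
Y(A) = 9
(1755 + 825)*(4351 + Y(M(3))) = (1755 + 825)*(4351 + 9) = 2580*4360 = 11248800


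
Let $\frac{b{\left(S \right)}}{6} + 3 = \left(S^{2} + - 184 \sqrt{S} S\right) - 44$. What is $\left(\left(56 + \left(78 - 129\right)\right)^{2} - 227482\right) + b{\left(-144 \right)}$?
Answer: $-103323 + 1907712 i \approx -1.0332 \cdot 10^{5} + 1.9077 \cdot 10^{6} i$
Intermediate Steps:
$b{\left(S \right)} = -282 - 1104 S^{\frac{3}{2}} + 6 S^{2}$ ($b{\left(S \right)} = -18 + 6 \left(\left(S^{2} + - 184 \sqrt{S} S\right) - 44\right) = -18 + 6 \left(\left(S^{2} - 184 S^{\frac{3}{2}}\right) - 44\right) = -18 + 6 \left(-44 + S^{2} - 184 S^{\frac{3}{2}}\right) = -18 - \left(264 - 6 S^{2} + 1104 S^{\frac{3}{2}}\right) = -282 - 1104 S^{\frac{3}{2}} + 6 S^{2}$)
$\left(\left(56 + \left(78 - 129\right)\right)^{2} - 227482\right) + b{\left(-144 \right)} = \left(\left(56 + \left(78 - 129\right)\right)^{2} - 227482\right) - \left(282 - 124416 - 1907712 i\right) = \left(\left(56 + \left(78 - 129\right)\right)^{2} - 227482\right) - \left(-124134 + 1104 \left(-1728\right) i\right) = \left(\left(56 - 51\right)^{2} - 227482\right) + \left(-282 + 1907712 i + 124416\right) = \left(5^{2} - 227482\right) + \left(124134 + 1907712 i\right) = \left(25 - 227482\right) + \left(124134 + 1907712 i\right) = -227457 + \left(124134 + 1907712 i\right) = -103323 + 1907712 i$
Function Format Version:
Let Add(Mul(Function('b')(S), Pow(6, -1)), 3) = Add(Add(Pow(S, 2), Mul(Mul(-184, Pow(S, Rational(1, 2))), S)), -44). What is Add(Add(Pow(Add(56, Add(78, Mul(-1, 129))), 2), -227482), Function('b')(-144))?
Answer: Add(-103323, Mul(1907712, I)) ≈ Add(-1.0332e+5, Mul(1.9077e+6, I))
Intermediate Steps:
Function('b')(S) = Add(-282, Mul(-1104, Pow(S, Rational(3, 2))), Mul(6, Pow(S, 2))) (Function('b')(S) = Add(-18, Mul(6, Add(Add(Pow(S, 2), Mul(Mul(-184, Pow(S, Rational(1, 2))), S)), -44))) = Add(-18, Mul(6, Add(Add(Pow(S, 2), Mul(-184, Pow(S, Rational(3, 2)))), -44))) = Add(-18, Mul(6, Add(-44, Pow(S, 2), Mul(-184, Pow(S, Rational(3, 2)))))) = Add(-18, Add(-264, Mul(-1104, Pow(S, Rational(3, 2))), Mul(6, Pow(S, 2)))) = Add(-282, Mul(-1104, Pow(S, Rational(3, 2))), Mul(6, Pow(S, 2))))
Add(Add(Pow(Add(56, Add(78, Mul(-1, 129))), 2), -227482), Function('b')(-144)) = Add(Add(Pow(Add(56, Add(78, Mul(-1, 129))), 2), -227482), Add(-282, Mul(-1104, Pow(-144, Rational(3, 2))), Mul(6, Pow(-144, 2)))) = Add(Add(Pow(Add(56, Add(78, -129)), 2), -227482), Add(-282, Mul(-1104, Mul(-1728, I)), Mul(6, 20736))) = Add(Add(Pow(Add(56, -51), 2), -227482), Add(-282, Mul(1907712, I), 124416)) = Add(Add(Pow(5, 2), -227482), Add(124134, Mul(1907712, I))) = Add(Add(25, -227482), Add(124134, Mul(1907712, I))) = Add(-227457, Add(124134, Mul(1907712, I))) = Add(-103323, Mul(1907712, I))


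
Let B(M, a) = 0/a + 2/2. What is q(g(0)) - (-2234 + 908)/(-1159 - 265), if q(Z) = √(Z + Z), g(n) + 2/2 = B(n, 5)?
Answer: -663/712 ≈ -0.93118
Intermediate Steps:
B(M, a) = 1 (B(M, a) = 0 + 2*(½) = 0 + 1 = 1)
g(n) = 0 (g(n) = -1 + 1 = 0)
q(Z) = √2*√Z (q(Z) = √(2*Z) = √2*√Z)
q(g(0)) - (-2234 + 908)/(-1159 - 265) = √2*√0 - (-2234 + 908)/(-1159 - 265) = √2*0 - (-1326)/(-1424) = 0 - (-1326)*(-1)/1424 = 0 - 1*663/712 = 0 - 663/712 = -663/712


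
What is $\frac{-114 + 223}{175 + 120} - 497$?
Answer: $- \frac{146506}{295} \approx -496.63$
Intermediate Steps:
$\frac{-114 + 223}{175 + 120} - 497 = \frac{109}{295} - 497 = - \frac{146506}{295}$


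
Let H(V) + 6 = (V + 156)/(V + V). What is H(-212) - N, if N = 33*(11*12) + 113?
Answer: -237168/53 ≈ -4474.9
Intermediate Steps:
N = 4469 (N = 33*132 + 113 = 4356 + 113 = 4469)
H(V) = -6 + (156 + V)/(2*V) (H(V) = -6 + (V + 156)/(V + V) = -6 + (156 + V)/((2*V)) = -6 + (156 + V)*(1/(2*V)) = -6 + (156 + V)/(2*V))
H(-212) - N = (-11/2 + 78/(-212)) - 1*4469 = (-11/2 + 78*(-1/212)) - 4469 = (-11/2 - 39/106) - 4469 = -311/53 - 4469 = -237168/53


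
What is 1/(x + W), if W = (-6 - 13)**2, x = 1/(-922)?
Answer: 922/332841 ≈ 0.0027701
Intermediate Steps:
x = -1/922 ≈ -0.0010846
W = 361 (W = (-19)**2 = 361)
1/(x + W) = 1/(-1/922 + 361) = 1/(332841/922) = 922/332841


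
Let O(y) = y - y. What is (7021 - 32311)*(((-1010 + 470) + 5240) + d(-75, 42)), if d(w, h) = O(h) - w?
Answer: -120759750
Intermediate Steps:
O(y) = 0
d(w, h) = -w (d(w, h) = 0 - w = -w)
(7021 - 32311)*(((-1010 + 470) + 5240) + d(-75, 42)) = (7021 - 32311)*(((-1010 + 470) + 5240) - 1*(-75)) = -25290*((-540 + 5240) + 75) = -25290*(4700 + 75) = -25290*4775 = -120759750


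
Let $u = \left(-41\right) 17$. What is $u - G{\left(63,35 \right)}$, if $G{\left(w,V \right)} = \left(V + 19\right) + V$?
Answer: $-786$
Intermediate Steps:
$G{\left(w,V \right)} = 19 + 2 V$ ($G{\left(w,V \right)} = \left(19 + V\right) + V = 19 + 2 V$)
$u = -697$
$u - G{\left(63,35 \right)} = -697 - \left(19 + 2 \cdot 35\right) = -697 - \left(19 + 70\right) = -697 - 89 = -786$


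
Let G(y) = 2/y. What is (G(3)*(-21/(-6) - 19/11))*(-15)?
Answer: -195/11 ≈ -17.727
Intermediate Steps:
(G(3)*(-21/(-6) - 19/11))*(-15) = ((2/3)*(-21/(-6) - 19/11))*(-15) = ((2*(⅓))*(-21*(-⅙) - 19*1/11))*(-15) = (2*(7/2 - 19/11)/3)*(-15) = ((⅔)*(39/22))*(-15) = (13/11)*(-15) = -195/11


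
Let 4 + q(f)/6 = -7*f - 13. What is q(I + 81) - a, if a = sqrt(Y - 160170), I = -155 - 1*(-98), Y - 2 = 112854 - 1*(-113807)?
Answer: -1110 - 7*sqrt(1357) ≈ -1367.9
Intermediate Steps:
Y = 226663 (Y = 2 + (112854 - 1*(-113807)) = 2 + (112854 + 113807) = 2 + 226661 = 226663)
I = -57 (I = -155 + 98 = -57)
q(f) = -102 - 42*f (q(f) = -24 + 6*(-7*f - 13) = -24 + 6*(-13 - 7*f) = -24 + (-78 - 42*f) = -102 - 42*f)
a = 7*sqrt(1357) (a = sqrt(226663 - 160170) = sqrt(66493) = 7*sqrt(1357) ≈ 257.86)
q(I + 81) - a = (-102 - 42*(-57 + 81)) - 7*sqrt(1357) = (-102 - 42*24) - 7*sqrt(1357) = (-102 - 1008) - 7*sqrt(1357) = -1110 - 7*sqrt(1357)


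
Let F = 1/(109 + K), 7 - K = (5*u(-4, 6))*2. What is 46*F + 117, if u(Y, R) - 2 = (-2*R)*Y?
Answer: 22441/192 ≈ 116.88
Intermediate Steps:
u(Y, R) = 2 - 2*R*Y (u(Y, R) = 2 + (-2*R)*Y = 2 - 2*R*Y)
K = -493 (K = 7 - 5*(2 - 2*6*(-4))*2 = 7 - 5*(2 + 48)*2 = 7 - 5*50*2 = 7 - 250*2 = 7 - 1*500 = 7 - 500 = -493)
F = -1/384 (F = 1/(109 - 493) = 1/(-384) = -1/384 ≈ -0.0026042)
46*F + 117 = 46*(-1/384) + 117 = -23/192 + 117 = 22441/192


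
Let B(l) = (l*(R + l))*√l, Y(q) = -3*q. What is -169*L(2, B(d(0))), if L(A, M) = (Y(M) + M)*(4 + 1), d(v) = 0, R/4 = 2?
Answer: 0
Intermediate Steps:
R = 8 (R = 4*2 = 8)
B(l) = l^(3/2)*(8 + l) (B(l) = (l*(8 + l))*√l = l^(3/2)*(8 + l))
L(A, M) = -10*M (L(A, M) = (-3*M + M)*(4 + 1) = -2*M*5 = -10*M)
-169*L(2, B(d(0))) = -(-1690)*0^(3/2)*(8 + 0) = -(-1690)*0*8 = -(-1690)*0 = -169*0 = 0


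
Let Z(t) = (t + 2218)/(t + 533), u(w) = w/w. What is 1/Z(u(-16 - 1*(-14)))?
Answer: 534/2219 ≈ 0.24065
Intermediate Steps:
u(w) = 1
Z(t) = (2218 + t)/(533 + t)
1/Z(u(-16 - 1*(-14))) = 1/((2218 + 1)/(533 + 1)) = 1/(2219/534) = 534/2219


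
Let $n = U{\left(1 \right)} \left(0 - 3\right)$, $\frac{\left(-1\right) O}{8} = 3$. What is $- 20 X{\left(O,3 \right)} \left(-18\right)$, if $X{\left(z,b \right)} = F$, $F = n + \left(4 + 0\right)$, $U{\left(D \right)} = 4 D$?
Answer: $-2880$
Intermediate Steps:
$O = -24$ ($O = \left(-8\right) 3 = -24$)
$n = -12$ ($n = 4 \cdot 1 \left(0 - 3\right) = 4 \left(-3\right) = -12$)
$F = -8$ ($F = -12 + \left(4 + 0\right) = -12 + 4 = -8$)
$X{\left(z,b \right)} = -8$
$- 20 X{\left(O,3 \right)} \left(-18\right) = \left(-20\right) \left(-8\right) \left(-18\right) = 160 \left(-18\right) = -2880$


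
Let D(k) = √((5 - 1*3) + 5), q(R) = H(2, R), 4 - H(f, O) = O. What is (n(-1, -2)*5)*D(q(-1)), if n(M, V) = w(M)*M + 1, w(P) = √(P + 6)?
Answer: -5*√35 + 5*√7 ≈ -16.352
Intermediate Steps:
H(f, O) = 4 - O
q(R) = 4 - R
w(P) = √(6 + P)
n(M, V) = 1 + M*√(6 + M) (n(M, V) = √(6 + M)*M + 1 = M*√(6 + M) + 1 = 1 + M*√(6 + M))
D(k) = √7 (D(k) = √((5 - 3) + 5) = √(2 + 5) = √7)
(n(-1, -2)*5)*D(q(-1)) = ((1 - √(6 - 1))*5)*√7 = ((1 - √5)*5)*√7 = (5 - 5*√5)*√7 = √7*(5 - 5*√5)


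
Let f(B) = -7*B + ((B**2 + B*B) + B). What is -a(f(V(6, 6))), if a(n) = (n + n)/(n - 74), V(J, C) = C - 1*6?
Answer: 0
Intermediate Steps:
V(J, C) = -6 + C (V(J, C) = C - 6 = -6 + C)
f(B) = -6*B + 2*B**2 (f(B) = -7*B + ((B**2 + B**2) + B) = -7*B + (2*B**2 + B) = -7*B + (B + 2*B**2) = -6*B + 2*B**2)
a(n) = 2*n/(-74 + n) (a(n) = (2*n)/(-74 + n) = 2*n/(-74 + n))
-a(f(V(6, 6))) = -2*2*(-6 + 6)*(-3 + (-6 + 6))/(-74 + 2*(-6 + 6)*(-3 + (-6 + 6))) = -2*2*0*(-3 + 0)/(-74 + 2*0*(-3 + 0)) = -2*2*0*(-3)/(-74 + 2*0*(-3)) = -2*0/(-74 + 0) = -2*0/(-74) = -2*0*(-1)/74 = -1*0 = 0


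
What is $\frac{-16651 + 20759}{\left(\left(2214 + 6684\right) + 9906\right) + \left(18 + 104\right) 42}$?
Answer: $\frac{1027}{5982} \approx 0.17168$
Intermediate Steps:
$\frac{-16651 + 20759}{\left(\left(2214 + 6684\right) + 9906\right) + \left(18 + 104\right) 42} = \frac{4108}{\left(8898 + 9906\right) + 122 \cdot 42} = \frac{4108}{18804 + 5124} = \frac{4108}{23928} = 4108 \cdot \frac{1}{23928} = \frac{1027}{5982}$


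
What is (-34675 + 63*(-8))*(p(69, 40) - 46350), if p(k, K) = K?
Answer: 1629139490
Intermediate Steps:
(-34675 + 63*(-8))*(p(69, 40) - 46350) = (-34675 + 63*(-8))*(40 - 46350) = (-34675 - 504)*(-46310) = -35179*(-46310) = 1629139490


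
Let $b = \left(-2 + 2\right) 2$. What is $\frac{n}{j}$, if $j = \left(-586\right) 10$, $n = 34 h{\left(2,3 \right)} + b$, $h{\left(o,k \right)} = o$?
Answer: $- \frac{17}{1465} \approx -0.011604$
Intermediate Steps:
$b = 0$ ($b = 0 \cdot 2 = 0$)
$n = 68$ ($n = 34 \cdot 2 + 0 = 68 + 0 = 68$)
$j = -5860$
$\frac{n}{j} = \frac{68}{-5860} = 68 \left(- \frac{1}{5860}\right) = - \frac{17}{1465}$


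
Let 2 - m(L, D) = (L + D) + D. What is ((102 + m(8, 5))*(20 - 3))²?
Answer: 2137444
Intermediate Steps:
m(L, D) = 2 - L - 2*D (m(L, D) = 2 - ((L + D) + D) = 2 - ((D + L) + D) = 2 - (L + 2*D) = 2 + (-L - 2*D) = 2 - L - 2*D)
((102 + m(8, 5))*(20 - 3))² = ((102 + (2 - 1*8 - 2*5))*(20 - 3))² = ((102 + (2 - 8 - 10))*17)² = ((102 - 16)*17)² = (86*17)² = 1462² = 2137444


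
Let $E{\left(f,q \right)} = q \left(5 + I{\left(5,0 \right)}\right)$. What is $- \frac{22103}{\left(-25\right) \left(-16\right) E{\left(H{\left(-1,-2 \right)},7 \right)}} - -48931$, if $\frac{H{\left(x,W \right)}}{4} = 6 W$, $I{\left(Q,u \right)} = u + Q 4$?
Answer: $\frac{3425147897}{70000} \approx 48931.0$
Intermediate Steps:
$I{\left(Q,u \right)} = u + 4 Q$
$H{\left(x,W \right)} = 24 W$ ($H{\left(x,W \right)} = 4 \cdot 6 W = 24 W$)
$E{\left(f,q \right)} = 25 q$ ($E{\left(f,q \right)} = q \left(5 + \left(0 + 4 \cdot 5\right)\right) = q \left(5 + \left(0 + 20\right)\right) = q \left(5 + 20\right) = q 25 = 25 q$)
$- \frac{22103}{\left(-25\right) \left(-16\right) E{\left(H{\left(-1,-2 \right)},7 \right)}} - -48931 = - \frac{22103}{\left(-25\right) \left(-16\right) 25 \cdot 7} - -48931 = - \frac{22103}{400 \cdot 175} + 48931 = - \frac{22103}{70000} + 48931 = \frac{3425147897}{70000}$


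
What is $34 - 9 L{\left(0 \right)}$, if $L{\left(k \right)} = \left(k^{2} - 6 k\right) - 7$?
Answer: $97$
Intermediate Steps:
$L{\left(k \right)} = -7 + k^{2} - 6 k$
$34 - 9 L{\left(0 \right)} = 34 - 9 \left(-7 + 0^{2} - 0\right) = 34 - 9 \left(-7 + 0 + 0\right) = 34 - -63 = 34 + 63 = 97$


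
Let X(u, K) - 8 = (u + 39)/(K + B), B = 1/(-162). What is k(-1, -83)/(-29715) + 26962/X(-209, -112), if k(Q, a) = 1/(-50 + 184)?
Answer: 9740014740821/3438292935 ≈ 2832.8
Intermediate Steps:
B = -1/162 ≈ -0.0061728
k(Q, a) = 1/134
X(u, K) = 8 + (39 + u)/(-1/162 + K) (X(u, K) = 8 + (u + 39)/(K - 1/162) = 8 + (39 + u)/(-1/162 + K))
k(-1, -83)/(-29715) + 26962/X(-209, -112) = (1/134)/(-29715) + 26962/((2*(3155 + 81*(-209) + 648*(-112))/(-1 + 162*(-112)))) = (1/134)*(-1/29715) + 26962/((2*(3155 - 16929 - 72576)/(-1 - 18144))) = -1/3981810 + 26962/((2*(-86350)/(-18145))) = -1/3981810 + 26962/((2*(-1/18145)*(-86350))) = -1/3981810 + 26962/(34540/3629) = -1/3981810 + 26962*(3629/34540) = -1/3981810 + 48922549/17270 = 9740014740821/3438292935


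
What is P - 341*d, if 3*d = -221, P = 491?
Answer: 76834/3 ≈ 25611.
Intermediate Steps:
d = -221/3 (d = (1/3)*(-221) = -221/3 ≈ -73.667)
P - 341*d = 491 - 341*(-221/3) = 491 + 75361/3 = 76834/3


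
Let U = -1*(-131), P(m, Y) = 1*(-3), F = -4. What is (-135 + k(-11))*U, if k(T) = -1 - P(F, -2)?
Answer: -17423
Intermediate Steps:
P(m, Y) = -3
k(T) = 2 (k(T) = -1 - 1*(-3) = -1 + 3 = 2)
U = 131
(-135 + k(-11))*U = (-135 + 2)*131 = -133*131 = -17423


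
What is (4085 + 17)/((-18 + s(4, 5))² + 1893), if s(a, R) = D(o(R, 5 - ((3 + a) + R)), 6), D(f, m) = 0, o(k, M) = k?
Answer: 4102/2217 ≈ 1.8502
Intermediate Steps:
s(a, R) = 0
(4085 + 17)/((-18 + s(4, 5))² + 1893) = (4085 + 17)/((-18 + 0)² + 1893) = 4102/((-18)² + 1893) = 4102/(324 + 1893) = 4102/2217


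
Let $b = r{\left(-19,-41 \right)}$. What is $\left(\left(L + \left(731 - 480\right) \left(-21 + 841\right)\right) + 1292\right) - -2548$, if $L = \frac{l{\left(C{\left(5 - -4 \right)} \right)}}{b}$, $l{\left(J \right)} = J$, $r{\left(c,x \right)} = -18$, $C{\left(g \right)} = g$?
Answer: $\frac{419319}{2} \approx 2.0966 \cdot 10^{5}$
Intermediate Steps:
$b = -18$
$L = - \frac{1}{2}$ ($L = \frac{5 - -4}{-18} = \left(5 + 4\right) \left(- \frac{1}{18}\right) = 9 \left(- \frac{1}{18}\right) = - \frac{1}{2} \approx -0.5$)
$\left(\left(L + \left(731 - 480\right) \left(-21 + 841\right)\right) + 1292\right) - -2548 = \left(\left(- \frac{1}{2} + \left(731 - 480\right) \left(-21 + 841\right)\right) + 1292\right) - -2548 = \left(\left(- \frac{1}{2} + 251 \cdot 820\right) + 1292\right) + 2548 = \left(\left(- \frac{1}{2} + 205820\right) + 1292\right) + 2548 = \left(\frac{411639}{2} + 1292\right) + 2548 = \frac{414223}{2} + 2548 = \frac{419319}{2}$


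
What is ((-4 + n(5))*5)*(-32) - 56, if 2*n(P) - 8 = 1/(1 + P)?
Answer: -208/3 ≈ -69.333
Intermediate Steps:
n(P) = 4 + 1/(2*(1 + P))
((-4 + n(5))*5)*(-32) - 56 = ((-4 + (9 + 8*5)/(2*(1 + 5)))*5)*(-32) - 56 = ((-4 + (½)*(9 + 40)/6)*5)*(-32) - 56 = ((-4 + (½)*(⅙)*49)*5)*(-32) - 56 = ((-4 + 49/12)*5)*(-32) - 56 = ((1/12)*5)*(-32) - 56 = (5/12)*(-32) - 56 = -40/3 - 56 = -208/3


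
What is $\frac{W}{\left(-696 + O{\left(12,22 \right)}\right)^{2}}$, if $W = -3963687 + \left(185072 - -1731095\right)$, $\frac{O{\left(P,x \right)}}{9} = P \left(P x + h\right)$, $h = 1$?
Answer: $- \frac{127970}{48734361} \approx -0.0026259$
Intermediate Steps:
$O{\left(P,x \right)} = 9 P \left(1 + P x\right)$ ($O{\left(P,x \right)} = 9 P \left(P x + 1\right) = 9 P \left(1 + P x\right)$)
$W = -2047520$ ($W = -3963687 + \left(185072 + 1731095\right) = -3963687 + 1916167 = -2047520$)
$\frac{W}{\left(-696 + O{\left(12,22 \right)}\right)^{2}} = - \frac{2047520}{\left(-696 + 9 \cdot 12 \left(1 + 12 \cdot 22\right)\right)^{2}} = - \frac{2047520}{\left(-696 + 9 \cdot 12 \left(1 + 264\right)\right)^{2}} = - \frac{2047520}{\left(-696 + 9 \cdot 12 \cdot 265\right)^{2}} = - \frac{2047520}{\left(-696 + 28620\right)^{2}} = - \frac{2047520}{27924^{2}} = - \frac{2047520}{779749776} = \left(-2047520\right) \frac{1}{779749776} = - \frac{127970}{48734361}$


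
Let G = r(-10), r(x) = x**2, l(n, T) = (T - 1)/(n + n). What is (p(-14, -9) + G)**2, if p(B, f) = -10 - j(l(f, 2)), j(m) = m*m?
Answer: 850247281/104976 ≈ 8099.4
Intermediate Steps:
l(n, T) = (-1 + T)/(2*n) (l(n, T) = (-1 + T)/((2*n)) = (-1 + T)*(1/(2*n)) = (-1 + T)/(2*n))
j(m) = m**2
p(B, f) = -10 - 1/(4*f**2) (p(B, f) = -10 - ((-1 + 2)/(2*f))**2 = -10 - ((1/2)*1/f)**2 = -10 - (1/(2*f))**2 = -10 - 1/(4*f**2))
G = 100 (G = (-10)**2 = 100)
(p(-14, -9) + G)**2 = ((-10 - 1/4/(-9)**2) + 100)**2 = ((-10 - 1/4*1/81) + 100)**2 = ((-10 - 1/324) + 100)**2 = (-3241/324 + 100)**2 = (29159/324)**2 = 850247281/104976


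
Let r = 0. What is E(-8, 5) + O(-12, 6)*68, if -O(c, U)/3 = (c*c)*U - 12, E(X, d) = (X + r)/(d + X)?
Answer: -521416/3 ≈ -1.7381e+5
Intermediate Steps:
E(X, d) = X/(X + d) (E(X, d) = (X + 0)/(d + X) = X/(X + d))
O(c, U) = 36 - 3*U*c² (O(c, U) = -3*((c*c)*U - 12) = -3*(c²*U - 12) = -3*(U*c² - 12) = -3*(-12 + U*c²) = 36 - 3*U*c²)
E(-8, 5) + O(-12, 6)*68 = -8/(-8 + 5) + (36 - 3*6*(-12)²)*68 = -8/(-3) + (36 - 3*6*144)*68 = -8*(-⅓) + (36 - 2592)*68 = 8/3 - 2556*68 = 8/3 - 173808 = -521416/3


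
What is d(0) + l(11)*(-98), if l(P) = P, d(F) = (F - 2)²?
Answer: -1074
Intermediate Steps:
d(F) = (-2 + F)²
d(0) + l(11)*(-98) = (-2 + 0)² + 11*(-98) = (-2)² - 1078 = 4 - 1078 = -1074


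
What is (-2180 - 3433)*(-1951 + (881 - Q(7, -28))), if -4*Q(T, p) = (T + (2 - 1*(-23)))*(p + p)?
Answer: 8520534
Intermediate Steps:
Q(T, p) = -p*(25 + T)/2 (Q(T, p) = -(T + (2 - 1*(-23)))*(p + p)/4 = -(T + (2 + 23))*2*p/4 = -(T + 25)*2*p/4 = -(25 + T)*2*p/4 = -p*(25 + T)/2)
(-2180 - 3433)*(-1951 + (881 - Q(7, -28))) = (-2180 - 3433)*(-1951 + (881 - (-1)*(-28)*(25 + 7)/2)) = -5613*(-1951 + (881 - (-1)*(-28)*32/2)) = -5613*(-1951 + (881 - 1*448)) = -5613*(-1951 + (881 - 448)) = -5613*(-1951 + 433) = -5613*(-1518) = 8520534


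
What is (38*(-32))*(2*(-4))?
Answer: 9728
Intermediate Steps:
(38*(-32))*(2*(-4)) = -1216*(-8) = 9728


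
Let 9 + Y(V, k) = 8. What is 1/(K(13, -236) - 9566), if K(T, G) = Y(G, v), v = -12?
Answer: -1/9567 ≈ -0.00010453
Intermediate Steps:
Y(V, k) = -1 (Y(V, k) = -9 + 8 = -1)
K(T, G) = -1
1/(K(13, -236) - 9566) = 1/(-1 - 9566) = 1/(-9567) = -1/9567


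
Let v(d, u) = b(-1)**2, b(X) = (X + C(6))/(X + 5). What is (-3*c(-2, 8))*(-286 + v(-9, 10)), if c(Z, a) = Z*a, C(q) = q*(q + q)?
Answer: 1395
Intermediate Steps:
C(q) = 2*q**2 (C(q) = q*(2*q) = 2*q**2)
b(X) = (72 + X)/(5 + X) (b(X) = (X + 2*6**2)/(X + 5) = (X + 2*36)/(5 + X) = (X + 72)/(5 + X) = (72 + X)/(5 + X))
v(d, u) = 5041/16 (v(d, u) = ((72 - 1)/(5 - 1))**2 = (71/4)**2 = 5041/16)
(-3*c(-2, 8))*(-286 + v(-9, 10)) = (-(-6)*8)*(-286 + 5041/16) = -3*(-16)*(465/16) = 48*(465/16) = 1395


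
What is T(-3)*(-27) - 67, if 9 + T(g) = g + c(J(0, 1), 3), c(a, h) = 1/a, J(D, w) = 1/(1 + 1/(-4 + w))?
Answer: 239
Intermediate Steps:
T(g) = -25/3 + g (T(g) = -9 + (g + 1/((-4 + 1)/(-3 + 1))) = -9 + (g + 1/(-3/(-2))) = -9 + (g + 1/(-½*(-3))) = -9 + (g + 1/(3/2)) = -9 + (g + ⅔) = -9 + (⅔ + g) = -25/3 + g)
T(-3)*(-27) - 67 = (-25/3 - 3)*(-27) - 67 = -34/3*(-27) - 67 = 306 - 67 = 239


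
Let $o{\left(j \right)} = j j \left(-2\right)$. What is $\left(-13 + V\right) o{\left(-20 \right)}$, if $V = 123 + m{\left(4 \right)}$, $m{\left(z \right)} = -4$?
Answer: $-84800$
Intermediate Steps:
$o{\left(j \right)} = - 2 j^{2}$ ($o{\left(j \right)} = j^{2} \left(-2\right) = - 2 j^{2}$)
$V = 119$ ($V = 123 - 4 = 119$)
$\left(-13 + V\right) o{\left(-20 \right)} = \left(-13 + 119\right) \left(- 2 \left(-20\right)^{2}\right) = 106 \left(\left(-2\right) 400\right) = 106 \left(-800\right) = -84800$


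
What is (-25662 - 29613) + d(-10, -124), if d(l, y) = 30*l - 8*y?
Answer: -54583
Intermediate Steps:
d(l, y) = -8*y + 30*l
(-25662 - 29613) + d(-10, -124) = (-25662 - 29613) + (-8*(-124) + 30*(-10)) = -55275 + (992 - 300) = -55275 + 692 = -54583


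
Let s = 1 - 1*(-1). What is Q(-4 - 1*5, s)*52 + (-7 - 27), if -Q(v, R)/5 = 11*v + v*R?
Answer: 30386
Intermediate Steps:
s = 2 (s = 1 + 1 = 2)
Q(v, R) = -55*v - 5*R*v (Q(v, R) = -5*(11*v + v*R) = -5*(11*v + R*v) = -55*v - 5*R*v)
Q(-4 - 1*5, s)*52 + (-7 - 27) = -5*(-4 - 1*5)*(11 + 2)*52 + (-7 - 27) = -5*(-4 - 5)*13*52 - 34 = -5*(-9)*13*52 - 34 = 585*52 - 34 = 30420 - 34 = 30386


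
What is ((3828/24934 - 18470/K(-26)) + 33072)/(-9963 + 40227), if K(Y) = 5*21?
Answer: 153794075/141487983 ≈ 1.0870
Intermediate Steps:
K(Y) = 105
((3828/24934 - 18470/K(-26)) + 33072)/(-9963 + 40227) = ((3828/24934 - 18470/105) + 33072)/(-9963 + 40227) = ((3828*(1/24934) - 18470*1/105) + 33072)/30264 = ((1914/12467 - 3694/21) + 33072)*(1/30264) = (-6573272/37401 + 33072)*(1/30264) = (1230352600/37401)*(1/30264) = 153794075/141487983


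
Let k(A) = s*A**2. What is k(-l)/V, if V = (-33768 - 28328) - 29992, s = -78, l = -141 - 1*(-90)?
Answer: 11271/5116 ≈ 2.2031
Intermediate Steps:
l = -51 (l = -141 + 90 = -51)
k(A) = -78*A**2
V = -92088 (V = -62096 - 29992 = -92088)
k(-l)/V = -78*(-1*(-51))**2/(-92088) = -78*51**2*(-1/92088) = -78*2601*(-1/92088) = -202878*(-1/92088) = 11271/5116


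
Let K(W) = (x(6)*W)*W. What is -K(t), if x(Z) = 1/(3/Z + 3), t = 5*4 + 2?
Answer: -968/7 ≈ -138.29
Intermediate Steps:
t = 22 (t = 20 + 2 = 22)
x(Z) = 1/(3 + 3/Z)
K(W) = 2*W**2/7 (K(W) = (((1/3)*6/(1 + 6))*W)*W = (((1/3)*6/7)*W)*W = (((1/3)*6*(1/7))*W)*W = (2*W/7)*W = 2*W**2/7)
-K(t) = -2*22**2/7 = -2*484/7 = -1*968/7 = -968/7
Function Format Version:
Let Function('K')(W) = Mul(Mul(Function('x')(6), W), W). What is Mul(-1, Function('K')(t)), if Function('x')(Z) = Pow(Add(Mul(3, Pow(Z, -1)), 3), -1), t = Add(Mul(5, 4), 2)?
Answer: Rational(-968, 7) ≈ -138.29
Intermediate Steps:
t = 22 (t = Add(20, 2) = 22)
Function('x')(Z) = Pow(Add(3, Mul(3, Pow(Z, -1))), -1)
Function('K')(W) = Mul(Rational(2, 7), Pow(W, 2)) (Function('K')(W) = Mul(Mul(Mul(Rational(1, 3), 6, Pow(Add(1, 6), -1)), W), W) = Mul(Mul(Mul(Rational(1, 3), 6, Pow(7, -1)), W), W) = Mul(Mul(Mul(Rational(1, 3), 6, Rational(1, 7)), W), W) = Mul(Mul(Rational(2, 7), W), W) = Mul(Rational(2, 7), Pow(W, 2)))
Mul(-1, Function('K')(t)) = Mul(-1, Mul(Rational(2, 7), Pow(22, 2))) = Mul(-1, Mul(Rational(2, 7), 484)) = Mul(-1, Rational(968, 7)) = Rational(-968, 7)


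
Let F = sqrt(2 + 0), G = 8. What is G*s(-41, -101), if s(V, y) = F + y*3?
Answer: -2424 + 8*sqrt(2) ≈ -2412.7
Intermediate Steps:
F = sqrt(2) ≈ 1.4142
s(V, y) = sqrt(2) + 3*y (s(V, y) = sqrt(2) + y*3 = sqrt(2) + 3*y)
G*s(-41, -101) = 8*(sqrt(2) + 3*(-101)) = 8*(sqrt(2) - 303) = 8*(-303 + sqrt(2)) = -2424 + 8*sqrt(2)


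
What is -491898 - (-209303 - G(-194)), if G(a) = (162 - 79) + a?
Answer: -282706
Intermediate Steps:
G(a) = 83 + a
-491898 - (-209303 - G(-194)) = -491898 - (-209303 - (83 - 194)) = -491898 - (-209303 - 1*(-111)) = -491898 - (-209303 + 111) = -491898 - 1*(-209192) = -491898 + 209192 = -282706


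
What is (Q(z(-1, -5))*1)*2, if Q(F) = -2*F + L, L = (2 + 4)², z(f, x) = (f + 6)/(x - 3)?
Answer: 149/2 ≈ 74.500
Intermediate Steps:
z(f, x) = (6 + f)/(-3 + x)
L = 36 (L = 6² = 36)
Q(F) = 36 - 2*F (Q(F) = -2*F + 36 = 36 - 2*F)
(Q(z(-1, -5))*1)*2 = ((36 - 2*(6 - 1)/(-3 - 5))*1)*2 = ((36 - 2*5/(-8))*1)*2 = ((36 - (-1)*5/4)*1)*2 = ((36 - 2*(-5/8))*1)*2 = ((36 + 5/4)*1)*2 = ((149/4)*1)*2 = (149/4)*2 = 149/2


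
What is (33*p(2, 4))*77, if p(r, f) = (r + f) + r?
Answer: 20328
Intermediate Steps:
p(r, f) = f + 2*r (p(r, f) = (f + r) + r = f + 2*r)
(33*p(2, 4))*77 = (33*(4 + 2*2))*77 = (33*(4 + 4))*77 = (33*8)*77 = 264*77 = 20328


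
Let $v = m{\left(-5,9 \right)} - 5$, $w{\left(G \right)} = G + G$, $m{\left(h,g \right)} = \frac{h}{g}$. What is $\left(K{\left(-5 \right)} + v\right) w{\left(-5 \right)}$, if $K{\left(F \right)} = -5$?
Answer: $\frac{950}{9} \approx 105.56$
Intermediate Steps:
$w{\left(G \right)} = 2 G$
$v = - \frac{50}{9}$ ($v = - \frac{5}{9} - 5 = - \frac{50}{9} \approx -5.5556$)
$\left(K{\left(-5 \right)} + v\right) w{\left(-5 \right)} = \left(-5 - \frac{50}{9}\right) 2 \left(-5\right) = \left(- \frac{95}{9}\right) \left(-10\right) = \frac{950}{9}$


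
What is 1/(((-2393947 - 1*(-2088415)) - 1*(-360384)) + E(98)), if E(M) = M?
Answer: 1/54950 ≈ 1.8198e-5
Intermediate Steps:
1/(((-2393947 - 1*(-2088415)) - 1*(-360384)) + E(98)) = 1/(((-2393947 - 1*(-2088415)) - 1*(-360384)) + 98) = 1/(((-2393947 + 2088415) + 360384) + 98) = 1/((-305532 + 360384) + 98) = 1/(54852 + 98) = 1/54950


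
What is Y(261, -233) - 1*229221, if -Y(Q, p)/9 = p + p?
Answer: -225027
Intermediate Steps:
Y(Q, p) = -18*p (Y(Q, p) = -9*(p + p) = -18*p)
Y(261, -233) - 1*229221 = -18*(-233) - 1*229221 = 4194 - 229221 = -225027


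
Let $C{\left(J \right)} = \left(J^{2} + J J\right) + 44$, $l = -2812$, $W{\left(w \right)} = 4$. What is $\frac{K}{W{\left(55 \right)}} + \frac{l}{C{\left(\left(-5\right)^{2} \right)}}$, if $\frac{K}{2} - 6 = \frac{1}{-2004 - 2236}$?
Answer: $\frac{4536153}{5486560} \approx 0.82678$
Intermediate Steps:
$K = \frac{25439}{2120}$ ($K = 12 + \frac{2}{-2004 - 2236} = 12 + \frac{2}{-4240} = 12 + 2 \left(- \frac{1}{4240}\right) = 12 - \frac{1}{2120} = \frac{25439}{2120} \approx 12.0$)
$C{\left(J \right)} = 44 + 2 J^{2}$ ($C{\left(J \right)} = \left(J^{2} + J^{2}\right) + 44 = 2 J^{2} + 44 = 44 + 2 J^{2}$)
$\frac{K}{W{\left(55 \right)}} + \frac{l}{C{\left(\left(-5\right)^{2} \right)}} = \frac{25439}{2120 \cdot 4} - \frac{2812}{44 + 2 \left(\left(-5\right)^{2}\right)^{2}} = \frac{25439}{2120} \cdot \frac{1}{4} - \frac{2812}{44 + 2 \cdot 25^{2}} = \frac{25439}{8480} - \frac{2812}{44 + 2 \cdot 625} = \frac{25439}{8480} - \frac{2812}{44 + 1250} = \frac{25439}{8480} - \frac{2812}{1294} = \frac{25439}{8480} - \frac{1406}{647} = \frac{4536153}{5486560}$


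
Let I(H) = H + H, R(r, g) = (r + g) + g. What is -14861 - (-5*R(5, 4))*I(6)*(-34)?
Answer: -41381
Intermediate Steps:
R(r, g) = r + 2*g (R(r, g) = (g + r) + g = r + 2*g)
I(H) = 2*H
-14861 - (-5*R(5, 4))*I(6)*(-34) = -14861 - (-5*(5 + 2*4))*(2*6)*(-34) = -14861 - -5*(5 + 8)*12*(-34) = -14861 - -5*13*12*(-34) = -14861 - (-65*12)*(-34) = -14861 - (-780)*(-34) = -14861 - 1*26520 = -14861 - 26520 = -41381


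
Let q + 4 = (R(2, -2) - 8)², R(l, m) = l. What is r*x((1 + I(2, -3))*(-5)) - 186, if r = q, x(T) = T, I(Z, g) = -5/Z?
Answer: 54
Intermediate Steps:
q = 32 (q = -4 + (2 - 8)² = -4 + (-6)² = -4 + 36 = 32)
r = 32
r*x((1 + I(2, -3))*(-5)) - 186 = 32*((1 - 5/2)*(-5)) - 186 = 32*(-3/2*(-5)) - 186 = 32*(15/2) - 186 = 240 - 186 = 54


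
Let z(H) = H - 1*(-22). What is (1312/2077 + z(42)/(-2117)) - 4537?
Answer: -19946585257/4397009 ≈ -4536.4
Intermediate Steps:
z(H) = 22 + H (z(H) = H + 22 = 22 + H)
(1312/2077 + z(42)/(-2117)) - 4537 = (1312/2077 + (22 + 42)/(-2117)) - 4537 = (1312*(1/2077) + 64*(-1/2117)) - 4537 = (1312/2077 - 64/2117) - 4537 = 2644576/4397009 - 4537 = -19946585257/4397009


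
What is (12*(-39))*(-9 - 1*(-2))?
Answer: 3276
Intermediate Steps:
(12*(-39))*(-9 - 1*(-2)) = -468*(-9 + 2) = -468*(-7) = 3276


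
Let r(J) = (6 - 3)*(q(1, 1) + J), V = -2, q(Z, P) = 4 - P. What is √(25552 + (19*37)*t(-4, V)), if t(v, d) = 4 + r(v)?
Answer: √26255 ≈ 162.03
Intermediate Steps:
r(J) = 9 + 3*J (r(J) = (6 - 3)*((4 - 1*1) + J) = 3*((4 - 1) + J) = 3*(3 + J) = 9 + 3*J)
t(v, d) = 13 + 3*v (t(v, d) = 4 + (9 + 3*v) = 13 + 3*v)
√(25552 + (19*37)*t(-4, V)) = √(25552 + (19*37)*(13 + 3*(-4))) = √(25552 + 703*(13 - 12)) = √(25552 + 703*1) = √(25552 + 703) = √26255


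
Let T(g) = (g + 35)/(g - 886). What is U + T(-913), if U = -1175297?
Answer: -2114358425/1799 ≈ -1.1753e+6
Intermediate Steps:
T(g) = (35 + g)/(-886 + g)
U + T(-913) = -1175297 + (35 - 913)/(-886 - 913) = -1175297 - 878/(-1799) = -1175297 - 1/1799*(-878) = -1175297 + 878/1799 = -2114358425/1799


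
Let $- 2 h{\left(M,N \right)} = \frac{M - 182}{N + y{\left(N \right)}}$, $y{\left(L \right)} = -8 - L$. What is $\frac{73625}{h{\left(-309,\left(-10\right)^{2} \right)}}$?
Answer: $- \frac{1178000}{491} \approx -2399.2$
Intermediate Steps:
$h{\left(M,N \right)} = - \frac{91}{8} + \frac{M}{16}$ ($h{\left(M,N \right)} = - \frac{\left(M - 182\right) \frac{1}{N - \left(8 + N\right)}}{2} = - \frac{\left(-182 + M\right) \frac{1}{-8}}{2} = - \frac{\left(-182 + M\right) \left(- \frac{1}{8}\right)}{2} = - \frac{\frac{91}{4} - \frac{M}{8}}{2} = - \frac{91}{8} + \frac{M}{16}$)
$\frac{73625}{h{\left(-309,\left(-10\right)^{2} \right)}} = \frac{73625}{- \frac{91}{8} + \frac{1}{16} \left(-309\right)} = \frac{73625}{- \frac{91}{8} - \frac{309}{16}} = \frac{73625}{- \frac{491}{16}} = 73625 \left(- \frac{16}{491}\right) = - \frac{1178000}{491}$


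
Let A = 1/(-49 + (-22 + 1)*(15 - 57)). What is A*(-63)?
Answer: -9/119 ≈ -0.075630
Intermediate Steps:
A = 1/833 (A = 1/(-49 - 21*(-42)) = 1/(-49 + 882) = 1/833 ≈ 0.0012005)
A*(-63) = (1/833)*(-63) = -9/119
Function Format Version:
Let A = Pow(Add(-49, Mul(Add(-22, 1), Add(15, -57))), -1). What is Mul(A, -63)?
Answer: Rational(-9, 119) ≈ -0.075630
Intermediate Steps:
A = Rational(1, 833) (A = Pow(Add(-49, Mul(-21, -42)), -1) = Pow(Add(-49, 882), -1) = Pow(833, -1) = Rational(1, 833) ≈ 0.0012005)
Mul(A, -63) = Mul(Rational(1, 833), -63) = Rational(-9, 119)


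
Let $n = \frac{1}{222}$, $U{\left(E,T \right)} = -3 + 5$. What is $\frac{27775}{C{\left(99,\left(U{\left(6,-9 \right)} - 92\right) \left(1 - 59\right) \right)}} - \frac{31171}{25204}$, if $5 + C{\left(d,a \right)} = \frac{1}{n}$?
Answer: $\frac{693276993}{5469268} \approx 126.76$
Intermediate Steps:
$U{\left(E,T \right)} = 2$
$n = \frac{1}{222} \approx 0.0045045$
$C{\left(d,a \right)} = 217$ ($C{\left(d,a \right)} = -5 + \frac{1}{\frac{1}{222}} = -5 + 222 = 217$)
$\frac{27775}{C{\left(99,\left(U{\left(6,-9 \right)} - 92\right) \left(1 - 59\right) \right)}} - \frac{31171}{25204} = \frac{27775}{217} - \frac{31171}{25204} = \frac{693276993}{5469268}$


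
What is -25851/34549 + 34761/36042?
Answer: 89745349/415071686 ≈ 0.21622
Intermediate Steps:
-25851/34549 + 34761/36042 = -25851*1/34549 + 34761*(1/36042) = -25851/34549 + 11587/12014 = 89745349/415071686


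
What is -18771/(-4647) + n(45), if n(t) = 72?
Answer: 117785/1549 ≈ 76.039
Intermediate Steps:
-18771/(-4647) + n(45) = -18771/(-4647) + 72 = -18771*(-1/4647) + 72 = 6257/1549 + 72 = 117785/1549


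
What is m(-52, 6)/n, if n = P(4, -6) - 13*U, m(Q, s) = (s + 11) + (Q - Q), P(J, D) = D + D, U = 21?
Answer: -17/285 ≈ -0.059649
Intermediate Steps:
P(J, D) = 2*D
m(Q, s) = 11 + s (m(Q, s) = (11 + s) + 0 = 11 + s)
n = -285 (n = 2*(-6) - 13*21 = -12 - 273 = -285)
m(-52, 6)/n = (11 + 6)/(-285) = 17*(-1/285) = -17/285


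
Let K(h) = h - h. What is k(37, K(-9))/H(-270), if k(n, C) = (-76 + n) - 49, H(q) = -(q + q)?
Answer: -22/135 ≈ -0.16296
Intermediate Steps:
K(h) = 0
H(q) = -2*q
k(n, C) = -125 + n
k(37, K(-9))/H(-270) = (-125 + 37)/((-2*(-270))) = -88/540 = -88*1/540 = -22/135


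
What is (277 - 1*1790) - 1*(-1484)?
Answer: -29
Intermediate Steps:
(277 - 1*1790) - 1*(-1484) = (277 - 1790) + 1484 = -1513 + 1484 = -29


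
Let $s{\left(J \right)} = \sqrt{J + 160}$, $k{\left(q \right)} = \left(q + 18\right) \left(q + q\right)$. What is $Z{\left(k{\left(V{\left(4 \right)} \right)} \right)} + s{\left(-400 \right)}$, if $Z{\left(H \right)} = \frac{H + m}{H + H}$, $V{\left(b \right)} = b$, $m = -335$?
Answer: $- \frac{159}{352} + 4 i \sqrt{15} \approx -0.4517 + 15.492 i$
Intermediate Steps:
$k{\left(q \right)} = 2 q \left(18 + q\right)$ ($k{\left(q \right)} = \left(18 + q\right) 2 q = 2 q \left(18 + q\right)$)
$Z{\left(H \right)} = \frac{-335 + H}{2 H}$ ($Z{\left(H \right)} = \frac{H - 335}{H + H} = \frac{-335 + H}{2 H}$)
$s{\left(J \right)} = \sqrt{160 + J}$
$Z{\left(k{\left(V{\left(4 \right)} \right)} \right)} + s{\left(-400 \right)} = \frac{-335 + 2 \cdot 4 \left(18 + 4\right)}{2 \cdot 2 \cdot 4 \left(18 + 4\right)} + \sqrt{160 - 400} = \frac{-335 + 2 \cdot 4 \cdot 22}{2 \cdot 2 \cdot 4 \cdot 22} + \sqrt{-240} = \frac{-335 + 176}{2 \cdot 176} + 4 i \sqrt{15} = \frac{1}{2} \cdot \frac{1}{176} \left(-159\right) + 4 i \sqrt{15} = - \frac{159}{352} + 4 i \sqrt{15}$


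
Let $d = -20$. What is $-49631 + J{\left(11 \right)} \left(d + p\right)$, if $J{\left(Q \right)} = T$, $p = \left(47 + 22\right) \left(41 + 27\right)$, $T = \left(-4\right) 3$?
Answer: $-105695$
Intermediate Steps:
$T = -12$
$p = 4692$ ($p = 69 \cdot 68 = 4692$)
$J{\left(Q \right)} = -12$
$-49631 + J{\left(11 \right)} \left(d + p\right) = -49631 - 12 \left(-20 + 4692\right) = -49631 - 56064 = -105695$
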